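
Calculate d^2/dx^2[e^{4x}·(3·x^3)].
6 x \left(8 x^{2} + 12 x + 3\right) e^{4 x}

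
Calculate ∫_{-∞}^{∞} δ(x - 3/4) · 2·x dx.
\frac{3}{2}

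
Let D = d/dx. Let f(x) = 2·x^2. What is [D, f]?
4 x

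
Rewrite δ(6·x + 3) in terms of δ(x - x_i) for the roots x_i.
\frac{\delta(x + 1/2)}{6}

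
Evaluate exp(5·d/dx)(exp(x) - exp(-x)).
2 \sinh{\left(x + 5 \right)}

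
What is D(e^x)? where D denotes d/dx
e^{x}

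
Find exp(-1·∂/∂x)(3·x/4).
\frac{3 x}{4} - \frac{3}{4}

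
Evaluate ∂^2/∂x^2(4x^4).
48 x^{2}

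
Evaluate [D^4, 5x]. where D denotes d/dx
20D^{3}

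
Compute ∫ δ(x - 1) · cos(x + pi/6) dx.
\cos{\left(\frac{\pi}{6} + 1 \right)}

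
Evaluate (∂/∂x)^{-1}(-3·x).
- \frac{3 x^{2}}{2}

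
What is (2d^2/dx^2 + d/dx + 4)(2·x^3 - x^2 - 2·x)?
8 x^{3} + 2 x^{2} + 14 x - 6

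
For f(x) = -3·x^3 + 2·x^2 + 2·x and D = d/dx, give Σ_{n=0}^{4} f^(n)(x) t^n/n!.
- 3 t^{3} + t^{2} \left(2 - 9 x\right) + t \left(- 9 x^{2} + 4 x + 2\right) - 3 x^{3} + 2 x^{2} + 2 x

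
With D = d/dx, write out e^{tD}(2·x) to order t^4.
2 t + 2 x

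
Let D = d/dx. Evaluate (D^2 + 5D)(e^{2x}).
14 e^{2 x}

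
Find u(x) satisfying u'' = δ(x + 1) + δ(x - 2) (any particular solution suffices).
\frac{|x + 1|}{2} + \frac{|x - 2|}{2}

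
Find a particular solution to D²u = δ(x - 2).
\frac{|x - 2|}{2}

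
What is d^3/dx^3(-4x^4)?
- 96 x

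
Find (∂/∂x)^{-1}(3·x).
\frac{3 x^{2}}{2}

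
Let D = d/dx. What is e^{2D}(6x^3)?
6 x^{3} + 36 x^{2} + 72 x + 48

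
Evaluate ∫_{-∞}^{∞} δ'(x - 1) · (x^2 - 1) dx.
-2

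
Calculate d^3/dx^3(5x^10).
3600 x^{7}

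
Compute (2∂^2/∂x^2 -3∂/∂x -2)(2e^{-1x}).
6 e^{- x}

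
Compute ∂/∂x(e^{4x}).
4 e^{4 x}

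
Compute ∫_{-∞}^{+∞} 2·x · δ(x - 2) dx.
4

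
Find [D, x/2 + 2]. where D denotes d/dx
\frac{1}{2}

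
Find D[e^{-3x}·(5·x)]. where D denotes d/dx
5 \left(1 - 3 x\right) e^{- 3 x}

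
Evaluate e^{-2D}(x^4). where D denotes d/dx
x^{4} - 8 x^{3} + 24 x^{2} - 32 x + 16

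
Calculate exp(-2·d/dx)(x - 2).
x - 4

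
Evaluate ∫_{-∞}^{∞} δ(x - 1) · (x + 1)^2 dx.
4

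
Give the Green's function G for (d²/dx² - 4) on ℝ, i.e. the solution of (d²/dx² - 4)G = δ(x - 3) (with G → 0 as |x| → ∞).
-\frac{e^{-2|x - 3|}}{4}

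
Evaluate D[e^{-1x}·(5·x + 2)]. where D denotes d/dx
\left(3 - 5 x\right) e^{- x}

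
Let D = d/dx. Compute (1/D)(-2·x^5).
- \frac{x^{6}}{3}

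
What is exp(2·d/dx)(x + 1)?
x + 3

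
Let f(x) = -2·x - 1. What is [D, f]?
-2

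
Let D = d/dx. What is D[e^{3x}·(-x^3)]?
3 x^{2} \left(- x - 1\right) e^{3 x}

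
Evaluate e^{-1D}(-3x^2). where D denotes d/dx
- 3 x^{2} + 6 x - 3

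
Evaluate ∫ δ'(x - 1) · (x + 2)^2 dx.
-6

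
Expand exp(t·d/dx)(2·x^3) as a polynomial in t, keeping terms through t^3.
2 t^{3} + 6 t^{2} x + 6 t x^{2} + 2 x^{3}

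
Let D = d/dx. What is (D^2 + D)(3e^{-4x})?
36 e^{- 4 x}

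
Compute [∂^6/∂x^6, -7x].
-42\frac{d^{5}}{dx^{5}}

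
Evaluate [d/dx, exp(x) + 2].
e^{x}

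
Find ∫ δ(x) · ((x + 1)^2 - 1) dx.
0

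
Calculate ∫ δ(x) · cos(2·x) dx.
1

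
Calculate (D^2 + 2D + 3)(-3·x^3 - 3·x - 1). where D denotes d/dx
- 9 x^{3} - 18 x^{2} - 27 x - 9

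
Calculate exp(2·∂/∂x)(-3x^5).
- 3 x^{5} - 30 x^{4} - 120 x^{3} - 240 x^{2} - 240 x - 96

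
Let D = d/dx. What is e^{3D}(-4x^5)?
- 4 x^{5} - 60 x^{4} - 360 x^{3} - 1080 x^{2} - 1620 x - 972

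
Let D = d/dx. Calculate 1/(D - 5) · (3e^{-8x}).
- \frac{3 e^{- 8 x}}{13}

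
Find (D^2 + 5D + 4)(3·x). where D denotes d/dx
12 x + 15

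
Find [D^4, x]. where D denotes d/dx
4D^{3}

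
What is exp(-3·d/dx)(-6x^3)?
- 6 x^{3} + 54 x^{2} - 162 x + 162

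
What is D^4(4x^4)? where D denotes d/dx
96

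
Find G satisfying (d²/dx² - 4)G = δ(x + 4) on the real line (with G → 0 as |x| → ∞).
-\frac{e^{-2|x + 4|}}{4}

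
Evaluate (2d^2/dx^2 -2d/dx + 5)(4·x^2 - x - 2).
20 x^{2} - 21 x + 8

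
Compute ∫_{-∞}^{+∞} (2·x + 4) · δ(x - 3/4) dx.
\frac{11}{2}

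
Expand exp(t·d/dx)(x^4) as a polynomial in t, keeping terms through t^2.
x^{2} \left(6 t^{2} + 4 t x + x^{2}\right)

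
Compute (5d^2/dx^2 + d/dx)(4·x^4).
16 x^{2} \left(x + 15\right)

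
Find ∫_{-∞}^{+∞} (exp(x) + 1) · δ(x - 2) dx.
1 + e^{2}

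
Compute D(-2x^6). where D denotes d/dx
- 12 x^{5}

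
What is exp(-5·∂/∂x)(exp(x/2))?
e^{\frac{x}{2} - \frac{5}{2}}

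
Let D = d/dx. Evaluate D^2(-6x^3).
- 36 x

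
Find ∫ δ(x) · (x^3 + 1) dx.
1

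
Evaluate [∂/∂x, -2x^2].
- 4 x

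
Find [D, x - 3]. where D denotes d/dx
1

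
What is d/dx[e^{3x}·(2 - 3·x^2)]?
\left(- 9 x^{2} - 6 x + 6\right) e^{3 x}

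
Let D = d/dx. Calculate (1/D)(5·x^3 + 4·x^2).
\frac{5 x^{4}}{4} + \frac{4 x^{3}}{3}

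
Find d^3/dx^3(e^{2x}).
8 e^{2 x}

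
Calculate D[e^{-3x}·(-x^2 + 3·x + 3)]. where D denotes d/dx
\left(3 x^{2} - 11 x - 6\right) e^{- 3 x}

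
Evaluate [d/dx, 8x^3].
24 x^{2}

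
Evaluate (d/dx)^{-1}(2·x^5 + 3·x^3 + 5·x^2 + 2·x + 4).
\frac{x^{6}}{3} + \frac{3 x^{4}}{4} + \frac{5 x^{3}}{3} + x^{2} + 4 x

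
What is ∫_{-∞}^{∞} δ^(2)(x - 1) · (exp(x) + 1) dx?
e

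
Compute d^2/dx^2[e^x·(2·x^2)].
2 \left(x^{2} + 4 x + 2\right) e^{x}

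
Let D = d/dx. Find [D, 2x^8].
16 x^{7}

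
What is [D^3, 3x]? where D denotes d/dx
9D^{2}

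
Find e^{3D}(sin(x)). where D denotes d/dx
\sin{\left(x + 3 \right)}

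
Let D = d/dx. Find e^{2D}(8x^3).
8 x^{3} + 48 x^{2} + 96 x + 64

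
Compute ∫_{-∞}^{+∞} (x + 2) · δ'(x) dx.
-1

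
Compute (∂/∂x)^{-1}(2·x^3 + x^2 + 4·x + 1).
\frac{x^{4}}{2} + \frac{x^{3}}{3} + 2 x^{2} + x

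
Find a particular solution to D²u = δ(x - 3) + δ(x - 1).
\frac{|x - 3|}{2} + \frac{|x - 1|}{2}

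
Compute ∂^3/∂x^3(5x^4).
120 x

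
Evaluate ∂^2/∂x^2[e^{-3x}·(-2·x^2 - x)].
\left(- 18 x^{2} + 15 x + 2\right) e^{- 3 x}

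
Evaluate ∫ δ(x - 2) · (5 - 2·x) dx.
1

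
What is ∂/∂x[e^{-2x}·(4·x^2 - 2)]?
4 \left(- 2 x^{2} + 2 x + 1\right) e^{- 2 x}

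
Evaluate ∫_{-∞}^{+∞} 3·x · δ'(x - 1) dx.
-3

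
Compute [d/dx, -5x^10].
- 50 x^{9}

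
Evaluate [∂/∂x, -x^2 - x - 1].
- 2 x - 1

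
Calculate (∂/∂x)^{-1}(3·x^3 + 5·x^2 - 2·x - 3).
\frac{3 x^{4}}{4} + \frac{5 x^{3}}{3} - x^{2} - 3 x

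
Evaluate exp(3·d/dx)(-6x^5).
- 6 x^{5} - 90 x^{4} - 540 x^{3} - 1620 x^{2} - 2430 x - 1458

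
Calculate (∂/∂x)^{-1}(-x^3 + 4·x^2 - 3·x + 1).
- \frac{x^{4}}{4} + \frac{4 x^{3}}{3} - \frac{3 x^{2}}{2} + x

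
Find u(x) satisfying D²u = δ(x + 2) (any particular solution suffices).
\frac{|x + 2|}{2}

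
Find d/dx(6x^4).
24 x^{3}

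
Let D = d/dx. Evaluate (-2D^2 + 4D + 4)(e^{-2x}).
- 12 e^{- 2 x}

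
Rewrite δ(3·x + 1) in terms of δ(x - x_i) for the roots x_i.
\frac{\delta(x + 1/3)}{3}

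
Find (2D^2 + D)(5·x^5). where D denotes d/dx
25 x^{3} \left(x + 8\right)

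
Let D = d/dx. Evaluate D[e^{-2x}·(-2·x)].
2 \left(2 x - 1\right) e^{- 2 x}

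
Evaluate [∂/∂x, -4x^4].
- 16 x^{3}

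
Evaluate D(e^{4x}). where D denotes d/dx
4 e^{4 x}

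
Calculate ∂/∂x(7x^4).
28 x^{3}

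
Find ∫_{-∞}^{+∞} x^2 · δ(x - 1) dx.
1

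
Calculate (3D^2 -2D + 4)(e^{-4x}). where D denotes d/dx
60 e^{- 4 x}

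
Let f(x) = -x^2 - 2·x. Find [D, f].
- 2 x - 2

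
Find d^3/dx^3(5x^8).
1680 x^{5}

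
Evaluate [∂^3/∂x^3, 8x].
24\frac{d^{2}}{dx^{2}}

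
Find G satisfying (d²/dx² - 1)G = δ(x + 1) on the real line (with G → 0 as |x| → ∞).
-\frac{e^{-|x + 1|}}{2}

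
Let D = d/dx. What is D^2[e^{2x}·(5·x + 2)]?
\left(20 x + 28\right) e^{2 x}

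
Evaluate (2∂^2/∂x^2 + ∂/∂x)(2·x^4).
8 x^{2} \left(x + 6\right)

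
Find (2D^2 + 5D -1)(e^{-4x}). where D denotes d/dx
11 e^{- 4 x}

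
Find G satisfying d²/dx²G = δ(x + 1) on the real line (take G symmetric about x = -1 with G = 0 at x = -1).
\frac{|x + 1|}{2}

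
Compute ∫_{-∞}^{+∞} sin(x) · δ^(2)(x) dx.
0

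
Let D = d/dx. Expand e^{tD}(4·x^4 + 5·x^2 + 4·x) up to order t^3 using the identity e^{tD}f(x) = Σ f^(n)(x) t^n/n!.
16 t^{3} x + t^{2} \left(24 x^{2} + 5\right) + 2 t \left(8 x^{3} + 5 x + 2\right) + 4 x^{4} + 5 x^{2} + 4 x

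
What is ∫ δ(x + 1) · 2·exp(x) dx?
\frac{2}{e}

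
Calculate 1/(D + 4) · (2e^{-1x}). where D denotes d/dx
\frac{2 e^{- x}}{3}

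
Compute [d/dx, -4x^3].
- 12 x^{2}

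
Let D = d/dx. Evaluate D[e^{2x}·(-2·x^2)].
4 x \left(- x - 1\right) e^{2 x}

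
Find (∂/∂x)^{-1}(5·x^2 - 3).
\frac{5 x^{3}}{3} - 3 x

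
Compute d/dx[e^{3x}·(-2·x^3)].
6 x^{2} \left(- x - 1\right) e^{3 x}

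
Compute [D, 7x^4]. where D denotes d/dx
28 x^{3}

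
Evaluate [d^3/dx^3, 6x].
18\frac{d^{2}}{dx^{2}}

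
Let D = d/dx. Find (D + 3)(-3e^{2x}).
- 15 e^{2 x}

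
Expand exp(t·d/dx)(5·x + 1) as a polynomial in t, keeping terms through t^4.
5 t + 5 x + 1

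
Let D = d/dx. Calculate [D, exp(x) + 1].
e^{x}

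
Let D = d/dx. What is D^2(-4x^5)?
- 80 x^{3}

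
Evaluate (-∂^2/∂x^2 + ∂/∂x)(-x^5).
5 x^{3} \left(4 - x\right)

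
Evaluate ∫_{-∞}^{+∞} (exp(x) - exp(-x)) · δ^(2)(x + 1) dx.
- 2 \sinh{\left(1 \right)}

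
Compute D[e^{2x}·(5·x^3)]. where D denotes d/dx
x^{2} \left(10 x + 15\right) e^{2 x}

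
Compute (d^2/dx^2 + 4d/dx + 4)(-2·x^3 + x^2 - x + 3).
- 8 x^{3} - 20 x^{2} - 8 x + 10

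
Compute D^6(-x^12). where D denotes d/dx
- 665280 x^{6}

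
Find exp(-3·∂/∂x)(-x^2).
- x^{2} + 6 x - 9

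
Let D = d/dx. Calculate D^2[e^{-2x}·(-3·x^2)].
6 \left(- 2 x^{2} + 4 x - 1\right) e^{- 2 x}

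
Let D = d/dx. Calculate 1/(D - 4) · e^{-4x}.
- \frac{e^{- 4 x}}{8}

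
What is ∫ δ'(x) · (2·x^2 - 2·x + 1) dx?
2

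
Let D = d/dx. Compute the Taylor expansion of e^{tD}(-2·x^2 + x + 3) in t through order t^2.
- 2 t^{2} - t \left(4 x - 1\right) - 2 x^{2} + x + 3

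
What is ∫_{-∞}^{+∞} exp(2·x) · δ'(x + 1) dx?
- \frac{2}{e^{2}}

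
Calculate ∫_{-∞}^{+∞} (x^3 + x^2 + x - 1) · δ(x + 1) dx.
-2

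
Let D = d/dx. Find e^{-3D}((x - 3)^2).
x^{2} - 12 x + 36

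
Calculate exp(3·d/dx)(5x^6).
5 x^{6} + 90 x^{5} + 675 x^{4} + 2700 x^{3} + 6075 x^{2} + 7290 x + 3645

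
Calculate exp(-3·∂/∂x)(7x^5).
7 x^{5} - 105 x^{4} + 630 x^{3} - 1890 x^{2} + 2835 x - 1701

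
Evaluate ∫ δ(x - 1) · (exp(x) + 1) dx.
1 + e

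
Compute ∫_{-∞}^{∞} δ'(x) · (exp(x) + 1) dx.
-1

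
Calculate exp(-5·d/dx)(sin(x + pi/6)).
\sin{\left(x - 5 + \frac{\pi}{6} \right)}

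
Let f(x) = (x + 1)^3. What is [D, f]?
3 \left(x + 1\right)^{2}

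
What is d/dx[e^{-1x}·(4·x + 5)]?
\left(- 4 x - 1\right) e^{- x}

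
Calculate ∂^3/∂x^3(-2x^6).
- 240 x^{3}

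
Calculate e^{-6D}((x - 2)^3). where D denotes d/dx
x^{3} - 24 x^{2} + 192 x - 512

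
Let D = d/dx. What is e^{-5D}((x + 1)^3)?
x^{3} - 12 x^{2} + 48 x - 64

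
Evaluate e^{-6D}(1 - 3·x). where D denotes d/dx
19 - 3 x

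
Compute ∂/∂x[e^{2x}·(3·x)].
\left(6 x + 3\right) e^{2 x}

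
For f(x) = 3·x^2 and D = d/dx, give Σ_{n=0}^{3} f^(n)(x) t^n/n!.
3 t^{2} + 6 t x + 3 x^{2}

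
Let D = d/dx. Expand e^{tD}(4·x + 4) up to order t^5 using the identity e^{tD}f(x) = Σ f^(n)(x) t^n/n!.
4 t + 4 x + 4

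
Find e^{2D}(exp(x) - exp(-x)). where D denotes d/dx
2 \sinh{\left(x + 2 \right)}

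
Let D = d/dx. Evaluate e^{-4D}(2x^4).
2 x^{4} - 32 x^{3} + 192 x^{2} - 512 x + 512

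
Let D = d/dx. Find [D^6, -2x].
-12D^{5}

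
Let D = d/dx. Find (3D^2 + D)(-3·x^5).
15 x^{3} \left(- x - 12\right)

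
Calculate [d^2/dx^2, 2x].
4\frac{d}{dx}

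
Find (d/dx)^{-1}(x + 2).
\frac{x^{2}}{2} + 2 x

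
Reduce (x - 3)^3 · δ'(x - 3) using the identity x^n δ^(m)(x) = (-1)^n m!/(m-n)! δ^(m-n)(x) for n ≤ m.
0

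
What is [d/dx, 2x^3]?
6 x^{2}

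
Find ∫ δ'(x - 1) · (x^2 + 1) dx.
-2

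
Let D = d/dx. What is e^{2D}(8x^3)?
8 x^{3} + 48 x^{2} + 96 x + 64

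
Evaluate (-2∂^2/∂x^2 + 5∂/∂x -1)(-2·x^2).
2 x^{2} - 20 x + 8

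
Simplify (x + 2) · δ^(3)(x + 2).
-3\delta^{(2)}(x + 2)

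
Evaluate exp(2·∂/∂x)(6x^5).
6 x^{5} + 60 x^{4} + 240 x^{3} + 480 x^{2} + 480 x + 192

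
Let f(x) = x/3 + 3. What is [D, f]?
\frac{1}{3}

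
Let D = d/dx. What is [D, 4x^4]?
16 x^{3}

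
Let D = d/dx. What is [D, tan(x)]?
\frac{1}{\cos^{2}{\left(x \right)}}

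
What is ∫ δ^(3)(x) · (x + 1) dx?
0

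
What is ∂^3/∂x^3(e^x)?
e^{x}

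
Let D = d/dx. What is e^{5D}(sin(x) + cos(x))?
\sqrt{2} \sin{\left(x + \frac{\pi}{4} + 5 \right)}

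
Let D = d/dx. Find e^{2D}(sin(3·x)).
\sin{\left(3 x + 6 \right)}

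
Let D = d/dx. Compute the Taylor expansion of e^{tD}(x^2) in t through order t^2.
t^{2} + 2 t x + x^{2}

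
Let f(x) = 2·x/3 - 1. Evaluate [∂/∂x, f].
\frac{2}{3}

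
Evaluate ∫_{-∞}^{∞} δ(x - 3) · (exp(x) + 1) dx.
1 + e^{3}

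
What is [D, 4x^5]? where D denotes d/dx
20 x^{4}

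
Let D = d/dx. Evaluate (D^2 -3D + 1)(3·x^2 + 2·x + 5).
3 x^{2} - 16 x + 5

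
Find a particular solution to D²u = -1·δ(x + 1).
-\frac{|x + 1|}{2}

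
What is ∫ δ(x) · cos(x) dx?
1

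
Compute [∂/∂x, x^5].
5 x^{4}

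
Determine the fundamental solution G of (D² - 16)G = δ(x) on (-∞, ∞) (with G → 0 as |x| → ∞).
-\frac{e^{-4|x|}}{8}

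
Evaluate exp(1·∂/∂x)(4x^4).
4 x^{4} + 16 x^{3} + 24 x^{2} + 16 x + 4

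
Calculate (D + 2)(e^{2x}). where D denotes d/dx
4 e^{2 x}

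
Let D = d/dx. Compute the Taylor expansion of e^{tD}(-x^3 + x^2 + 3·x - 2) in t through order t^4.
- t^{3} + t^{2} \left(1 - 3 x\right) + t \left(- 3 x^{2} + 2 x + 3\right) - x^{3} + x^{2} + 3 x - 2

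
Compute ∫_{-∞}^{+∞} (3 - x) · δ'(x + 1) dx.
1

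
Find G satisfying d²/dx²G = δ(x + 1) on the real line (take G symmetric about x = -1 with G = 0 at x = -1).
\frac{|x + 1|}{2}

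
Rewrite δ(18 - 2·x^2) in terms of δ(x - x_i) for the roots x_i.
\frac{\delta(x - 3) + \delta(x + 3)}{12}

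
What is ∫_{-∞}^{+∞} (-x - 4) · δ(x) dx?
-4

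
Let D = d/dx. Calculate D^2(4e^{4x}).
64 e^{4 x}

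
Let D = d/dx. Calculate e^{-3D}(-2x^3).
- 2 x^{3} + 18 x^{2} - 54 x + 54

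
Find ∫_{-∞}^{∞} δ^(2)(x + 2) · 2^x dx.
\frac{\log{\left(2 \right)}^{2}}{4}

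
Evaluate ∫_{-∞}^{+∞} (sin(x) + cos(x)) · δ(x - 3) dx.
\cos{\left(3 \right)} + \sin{\left(3 \right)}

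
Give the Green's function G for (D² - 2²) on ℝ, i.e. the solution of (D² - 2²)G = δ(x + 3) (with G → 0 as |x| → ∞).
-\frac{e^{-2|x + 3|}}{4}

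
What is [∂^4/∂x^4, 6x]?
24\frac{d^{3}}{dx^{3}}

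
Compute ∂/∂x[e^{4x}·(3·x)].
\left(12 x + 3\right) e^{4 x}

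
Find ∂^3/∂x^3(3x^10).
2160 x^{7}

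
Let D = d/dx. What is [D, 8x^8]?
64 x^{7}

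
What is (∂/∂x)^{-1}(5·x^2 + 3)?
\frac{5 x^{3}}{3} + 3 x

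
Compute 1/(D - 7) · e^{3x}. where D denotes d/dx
- \frac{e^{3 x}}{4}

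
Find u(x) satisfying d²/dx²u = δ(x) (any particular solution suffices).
\frac{|x|}{2}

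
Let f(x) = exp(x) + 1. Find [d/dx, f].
e^{x}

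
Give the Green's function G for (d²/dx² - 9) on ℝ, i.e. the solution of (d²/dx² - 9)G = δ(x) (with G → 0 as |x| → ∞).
-\frac{e^{-3|x|}}{6}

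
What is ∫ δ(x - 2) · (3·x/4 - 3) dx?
- \frac{3}{2}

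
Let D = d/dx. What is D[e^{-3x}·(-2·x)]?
2 \left(3 x - 1\right) e^{- 3 x}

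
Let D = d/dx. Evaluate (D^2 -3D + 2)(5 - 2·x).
16 - 4 x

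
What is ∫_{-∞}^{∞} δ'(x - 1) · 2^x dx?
- \log{\left(4 \right)}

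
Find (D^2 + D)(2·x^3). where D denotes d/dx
6 x \left(x + 2\right)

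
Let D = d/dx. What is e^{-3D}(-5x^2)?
- 5 x^{2} + 30 x - 45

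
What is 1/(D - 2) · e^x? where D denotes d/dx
- e^{x}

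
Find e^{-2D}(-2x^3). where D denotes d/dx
- 2 x^{3} + 12 x^{2} - 24 x + 16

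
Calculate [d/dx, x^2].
2 x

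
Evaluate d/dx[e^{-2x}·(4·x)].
4 \left(1 - 2 x\right) e^{- 2 x}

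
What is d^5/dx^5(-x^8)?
- 6720 x^{3}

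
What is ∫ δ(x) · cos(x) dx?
1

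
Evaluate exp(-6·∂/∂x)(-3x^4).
- 3 x^{4} + 72 x^{3} - 648 x^{2} + 2592 x - 3888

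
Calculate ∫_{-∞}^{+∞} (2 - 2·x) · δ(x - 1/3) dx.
\frac{4}{3}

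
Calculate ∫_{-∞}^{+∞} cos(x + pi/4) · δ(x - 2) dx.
\cos{\left(\frac{\pi}{4} + 2 \right)}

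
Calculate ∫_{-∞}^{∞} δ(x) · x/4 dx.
0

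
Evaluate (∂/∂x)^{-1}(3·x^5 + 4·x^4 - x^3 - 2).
\frac{x^{6}}{2} + \frac{4 x^{5}}{5} - \frac{x^{4}}{4} - 2 x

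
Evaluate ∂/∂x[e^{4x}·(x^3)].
x^{2} \left(4 x + 3\right) e^{4 x}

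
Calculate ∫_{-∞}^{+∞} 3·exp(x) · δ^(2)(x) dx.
3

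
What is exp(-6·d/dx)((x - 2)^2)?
x^{2} - 16 x + 64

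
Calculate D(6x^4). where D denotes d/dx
24 x^{3}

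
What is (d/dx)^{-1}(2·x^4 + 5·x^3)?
\frac{2 x^{5}}{5} + \frac{5 x^{4}}{4}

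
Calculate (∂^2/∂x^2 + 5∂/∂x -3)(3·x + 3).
6 - 9 x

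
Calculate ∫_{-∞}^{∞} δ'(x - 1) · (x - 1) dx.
-1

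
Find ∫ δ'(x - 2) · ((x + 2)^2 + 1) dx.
-8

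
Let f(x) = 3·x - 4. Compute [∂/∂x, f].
3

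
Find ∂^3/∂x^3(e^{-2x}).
- 8 e^{- 2 x}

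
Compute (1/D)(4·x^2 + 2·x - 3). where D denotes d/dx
\frac{4 x^{3}}{3} + x^{2} - 3 x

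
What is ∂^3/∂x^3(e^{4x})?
64 e^{4 x}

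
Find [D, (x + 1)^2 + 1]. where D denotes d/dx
2 x + 2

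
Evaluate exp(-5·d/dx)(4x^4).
4 x^{4} - 80 x^{3} + 600 x^{2} - 2000 x + 2500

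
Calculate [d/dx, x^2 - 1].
2 x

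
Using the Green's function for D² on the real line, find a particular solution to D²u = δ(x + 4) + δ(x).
\frac{|x + 4|}{2} + \frac{|x|}{2}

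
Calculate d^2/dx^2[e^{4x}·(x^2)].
\left(16 x^{2} + 16 x + 2\right) e^{4 x}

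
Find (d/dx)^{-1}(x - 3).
\frac{x^{2}}{2} - 3 x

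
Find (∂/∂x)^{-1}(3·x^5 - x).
\frac{x^{6}}{2} - \frac{x^{2}}{2}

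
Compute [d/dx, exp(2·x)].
2 e^{2 x}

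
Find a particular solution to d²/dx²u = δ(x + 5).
\frac{|x + 5|}{2}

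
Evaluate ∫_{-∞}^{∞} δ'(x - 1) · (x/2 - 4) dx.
- \frac{1}{2}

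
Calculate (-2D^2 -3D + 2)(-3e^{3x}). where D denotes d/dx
75 e^{3 x}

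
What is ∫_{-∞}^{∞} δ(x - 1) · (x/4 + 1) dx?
\frac{5}{4}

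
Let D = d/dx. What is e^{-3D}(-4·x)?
12 - 4 x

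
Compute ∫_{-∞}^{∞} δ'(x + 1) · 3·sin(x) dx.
- 3 \cos{\left(1 \right)}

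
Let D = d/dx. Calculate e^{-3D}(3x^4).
3 x^{4} - 36 x^{3} + 162 x^{2} - 324 x + 243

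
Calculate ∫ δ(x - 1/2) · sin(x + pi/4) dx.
\sin{\left(\frac{1}{2} + \frac{\pi}{4} \right)}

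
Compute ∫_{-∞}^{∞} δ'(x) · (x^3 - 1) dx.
0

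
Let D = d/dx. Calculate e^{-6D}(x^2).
x^{2} - 12 x + 36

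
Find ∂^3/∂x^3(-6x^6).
- 720 x^{3}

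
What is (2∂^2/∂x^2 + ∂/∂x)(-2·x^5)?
10 x^{3} \left(- x - 8\right)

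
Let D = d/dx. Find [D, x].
1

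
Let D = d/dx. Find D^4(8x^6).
2880 x^{2}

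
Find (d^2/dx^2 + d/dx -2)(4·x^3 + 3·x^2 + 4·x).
- 8 x^{3} + 6 x^{2} + 22 x + 10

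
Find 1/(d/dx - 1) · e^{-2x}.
- \frac{e^{- 2 x}}{3}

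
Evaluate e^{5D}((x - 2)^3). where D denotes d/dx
x^{3} + 9 x^{2} + 27 x + 27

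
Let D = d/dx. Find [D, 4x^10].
40 x^{9}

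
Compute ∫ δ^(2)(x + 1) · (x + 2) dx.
0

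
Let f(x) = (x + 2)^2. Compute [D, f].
2 x + 4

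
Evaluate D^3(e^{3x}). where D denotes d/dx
27 e^{3 x}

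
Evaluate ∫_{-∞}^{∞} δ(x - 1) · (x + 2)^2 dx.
9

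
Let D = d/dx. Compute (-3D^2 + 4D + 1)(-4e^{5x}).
216 e^{5 x}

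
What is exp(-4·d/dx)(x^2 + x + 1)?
x^{2} - 7 x + 13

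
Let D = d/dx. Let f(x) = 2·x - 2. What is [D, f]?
2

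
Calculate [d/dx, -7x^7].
- 49 x^{6}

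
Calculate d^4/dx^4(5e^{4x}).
1280 e^{4 x}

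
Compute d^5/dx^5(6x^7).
15120 x^{2}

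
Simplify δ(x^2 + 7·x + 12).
\frac{\delta(x + 4) + \delta(x + 3)}{1}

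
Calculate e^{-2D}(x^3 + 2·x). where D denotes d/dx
x^{3} - 6 x^{2} + 14 x - 12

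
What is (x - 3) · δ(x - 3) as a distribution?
0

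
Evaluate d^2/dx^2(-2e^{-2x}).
- 8 e^{- 2 x}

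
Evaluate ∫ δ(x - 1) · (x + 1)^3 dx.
8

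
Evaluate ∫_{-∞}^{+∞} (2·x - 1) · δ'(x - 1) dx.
-2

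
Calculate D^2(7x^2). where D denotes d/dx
14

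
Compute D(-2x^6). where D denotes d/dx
- 12 x^{5}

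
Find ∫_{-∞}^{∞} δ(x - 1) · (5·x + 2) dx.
7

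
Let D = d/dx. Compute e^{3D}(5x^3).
5 x^{3} + 45 x^{2} + 135 x + 135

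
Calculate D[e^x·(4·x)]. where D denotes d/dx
4 \left(x + 1\right) e^{x}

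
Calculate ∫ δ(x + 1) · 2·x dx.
-2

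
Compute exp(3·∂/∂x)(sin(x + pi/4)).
\sin{\left(x + \frac{\pi}{4} + 3 \right)}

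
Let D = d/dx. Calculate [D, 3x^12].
36 x^{11}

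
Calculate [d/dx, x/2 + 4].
\frac{1}{2}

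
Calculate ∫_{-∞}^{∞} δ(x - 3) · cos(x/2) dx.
\cos{\left(\frac{3}{2} \right)}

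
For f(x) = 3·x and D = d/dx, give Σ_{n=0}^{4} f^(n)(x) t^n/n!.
3 t + 3 x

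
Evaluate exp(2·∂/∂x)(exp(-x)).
e^{- x - 2}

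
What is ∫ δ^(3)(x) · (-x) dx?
0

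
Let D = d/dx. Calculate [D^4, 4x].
16D^{3}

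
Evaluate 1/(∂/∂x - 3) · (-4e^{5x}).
- 2 e^{5 x}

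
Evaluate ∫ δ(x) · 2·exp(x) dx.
2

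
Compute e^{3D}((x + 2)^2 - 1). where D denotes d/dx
x^{2} + 10 x + 24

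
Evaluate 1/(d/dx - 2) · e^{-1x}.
- \frac{e^{- x}}{3}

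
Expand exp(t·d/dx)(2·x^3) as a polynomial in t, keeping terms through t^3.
2 t^{3} + 6 t^{2} x + 6 t x^{2} + 2 x^{3}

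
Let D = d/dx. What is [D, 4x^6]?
24 x^{5}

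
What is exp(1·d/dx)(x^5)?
x^{5} + 5 x^{4} + 10 x^{3} + 10 x^{2} + 5 x + 1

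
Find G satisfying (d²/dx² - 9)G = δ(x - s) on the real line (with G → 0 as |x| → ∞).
-\frac{e^{-3|x-s|}}{6}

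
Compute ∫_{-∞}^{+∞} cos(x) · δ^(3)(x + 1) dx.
\sin{\left(1 \right)}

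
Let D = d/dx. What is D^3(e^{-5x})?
- 125 e^{- 5 x}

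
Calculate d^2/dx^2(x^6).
30 x^{4}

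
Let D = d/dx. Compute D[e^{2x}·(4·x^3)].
x^{2} \left(8 x + 12\right) e^{2 x}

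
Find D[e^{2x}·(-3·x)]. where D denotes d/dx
\left(- 6 x - 3\right) e^{2 x}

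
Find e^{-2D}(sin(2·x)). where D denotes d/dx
\sin{\left(2 x - 4 \right)}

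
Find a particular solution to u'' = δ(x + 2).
\frac{|x + 2|}{2}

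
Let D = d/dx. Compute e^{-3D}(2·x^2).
2 x^{2} - 12 x + 18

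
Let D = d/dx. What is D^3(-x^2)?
0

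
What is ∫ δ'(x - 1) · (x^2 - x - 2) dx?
-1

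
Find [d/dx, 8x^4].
32 x^{3}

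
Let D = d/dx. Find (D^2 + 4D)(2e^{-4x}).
0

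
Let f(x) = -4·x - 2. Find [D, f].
-4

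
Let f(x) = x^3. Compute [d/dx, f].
3 x^{2}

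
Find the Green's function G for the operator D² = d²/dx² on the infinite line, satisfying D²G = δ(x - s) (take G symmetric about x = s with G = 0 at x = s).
\frac{|x - s|}{2}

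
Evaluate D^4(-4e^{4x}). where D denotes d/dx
- 1024 e^{4 x}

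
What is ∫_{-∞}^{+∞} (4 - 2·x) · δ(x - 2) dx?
0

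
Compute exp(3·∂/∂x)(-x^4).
- x^{4} - 12 x^{3} - 54 x^{2} - 108 x - 81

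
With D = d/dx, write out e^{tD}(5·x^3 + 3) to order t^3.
5 t^{3} + 15 t^{2} x + 15 t x^{2} + 5 x^{3} + 3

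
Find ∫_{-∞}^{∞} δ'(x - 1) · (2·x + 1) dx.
-2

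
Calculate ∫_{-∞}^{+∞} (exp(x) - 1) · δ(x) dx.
0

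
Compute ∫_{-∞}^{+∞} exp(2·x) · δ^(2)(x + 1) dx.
\frac{4}{e^{2}}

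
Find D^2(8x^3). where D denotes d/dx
48 x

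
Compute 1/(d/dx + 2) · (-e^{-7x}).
\frac{e^{- 7 x}}{5}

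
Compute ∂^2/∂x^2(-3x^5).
- 60 x^{3}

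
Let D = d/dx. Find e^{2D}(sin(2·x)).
\sin{\left(2 x + 4 \right)}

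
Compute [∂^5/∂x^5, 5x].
25\frac{d^{4}}{dx^{4}}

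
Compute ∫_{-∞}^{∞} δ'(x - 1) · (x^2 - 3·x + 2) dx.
1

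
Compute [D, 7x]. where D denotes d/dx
7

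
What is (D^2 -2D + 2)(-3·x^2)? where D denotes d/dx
- 6 x^{2} + 12 x - 6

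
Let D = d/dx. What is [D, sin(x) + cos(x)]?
- \sin{\left(x \right)} + \cos{\left(x \right)}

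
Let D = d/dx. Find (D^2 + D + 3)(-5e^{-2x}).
- 25 e^{- 2 x}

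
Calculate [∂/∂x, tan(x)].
\frac{1}{\cos^{2}{\left(x \right)}}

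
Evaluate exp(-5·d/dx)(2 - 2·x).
12 - 2 x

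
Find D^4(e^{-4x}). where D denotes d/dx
256 e^{- 4 x}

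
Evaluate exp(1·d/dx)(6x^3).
6 x^{3} + 18 x^{2} + 18 x + 6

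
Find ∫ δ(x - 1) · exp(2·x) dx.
e^{2}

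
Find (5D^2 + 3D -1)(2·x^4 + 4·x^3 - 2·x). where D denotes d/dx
- 2 x^{4} + 20 x^{3} + 156 x^{2} + 122 x - 6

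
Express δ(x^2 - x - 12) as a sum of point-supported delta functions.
\frac{\delta(x + 3) + \delta(x - 4)}{7}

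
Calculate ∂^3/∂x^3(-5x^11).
- 4950 x^{8}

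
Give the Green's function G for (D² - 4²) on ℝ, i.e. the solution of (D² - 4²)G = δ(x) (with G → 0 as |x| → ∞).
-\frac{e^{-4|x|}}{8}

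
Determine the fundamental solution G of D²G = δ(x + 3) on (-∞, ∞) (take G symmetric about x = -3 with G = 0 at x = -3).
\frac{|x + 3|}{2}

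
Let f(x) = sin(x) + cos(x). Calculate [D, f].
- \sin{\left(x \right)} + \cos{\left(x \right)}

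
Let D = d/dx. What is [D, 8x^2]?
16 x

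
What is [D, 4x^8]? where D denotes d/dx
32 x^{7}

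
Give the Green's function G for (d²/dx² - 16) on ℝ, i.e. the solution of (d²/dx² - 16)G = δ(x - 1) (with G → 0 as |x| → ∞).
-\frac{e^{-4|x - 1|}}{8}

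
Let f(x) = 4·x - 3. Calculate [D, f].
4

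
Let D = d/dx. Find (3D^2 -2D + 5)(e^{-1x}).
10 e^{- x}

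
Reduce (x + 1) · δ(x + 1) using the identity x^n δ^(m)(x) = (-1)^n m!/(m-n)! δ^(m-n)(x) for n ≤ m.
0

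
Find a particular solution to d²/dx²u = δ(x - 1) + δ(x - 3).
\frac{|x - 1|}{2} + \frac{|x - 3|}{2}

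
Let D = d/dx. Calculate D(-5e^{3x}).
- 15 e^{3 x}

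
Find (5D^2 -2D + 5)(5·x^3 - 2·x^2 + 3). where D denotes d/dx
25 x^{3} - 40 x^{2} + 158 x - 5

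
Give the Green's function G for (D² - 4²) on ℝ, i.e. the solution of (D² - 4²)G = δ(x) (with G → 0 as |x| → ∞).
-\frac{e^{-4|x|}}{8}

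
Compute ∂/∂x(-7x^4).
- 28 x^{3}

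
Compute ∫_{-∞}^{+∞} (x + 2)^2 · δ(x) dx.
4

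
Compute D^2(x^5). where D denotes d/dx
20 x^{3}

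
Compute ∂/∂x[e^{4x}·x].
\left(4 x + 1\right) e^{4 x}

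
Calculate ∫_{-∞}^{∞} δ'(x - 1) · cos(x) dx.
\sin{\left(1 \right)}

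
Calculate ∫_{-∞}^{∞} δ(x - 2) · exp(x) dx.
e^{2}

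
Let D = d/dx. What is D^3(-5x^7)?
- 1050 x^{4}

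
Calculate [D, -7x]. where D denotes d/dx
-7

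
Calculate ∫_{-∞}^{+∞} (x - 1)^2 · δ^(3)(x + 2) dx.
0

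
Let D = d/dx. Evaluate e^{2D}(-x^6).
- x^{6} - 12 x^{5} - 60 x^{4} - 160 x^{3} - 240 x^{2} - 192 x - 64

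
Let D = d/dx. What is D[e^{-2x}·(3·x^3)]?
x^{2} \left(9 - 6 x\right) e^{- 2 x}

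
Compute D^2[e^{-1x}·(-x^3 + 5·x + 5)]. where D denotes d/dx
\left(- x^{3} + 6 x^{2} - x - 5\right) e^{- x}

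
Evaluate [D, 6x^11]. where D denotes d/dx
66 x^{10}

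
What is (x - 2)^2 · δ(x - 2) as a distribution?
0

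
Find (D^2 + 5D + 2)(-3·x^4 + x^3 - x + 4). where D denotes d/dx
- 6 x^{4} - 58 x^{3} - 21 x^{2} + 4 x + 3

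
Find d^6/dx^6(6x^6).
4320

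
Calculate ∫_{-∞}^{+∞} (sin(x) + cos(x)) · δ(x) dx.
1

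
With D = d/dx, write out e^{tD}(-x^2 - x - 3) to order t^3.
- t^{2} - t \left(2 x + 1\right) - x^{2} - x - 3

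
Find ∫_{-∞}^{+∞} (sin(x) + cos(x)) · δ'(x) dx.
-1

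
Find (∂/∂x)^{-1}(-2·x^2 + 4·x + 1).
- \frac{2 x^{3}}{3} + 2 x^{2} + x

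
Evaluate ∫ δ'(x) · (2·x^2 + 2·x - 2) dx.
-2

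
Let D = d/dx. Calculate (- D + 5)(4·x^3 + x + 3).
20 x^{3} - 12 x^{2} + 5 x + 14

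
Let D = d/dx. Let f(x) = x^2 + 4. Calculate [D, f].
2 x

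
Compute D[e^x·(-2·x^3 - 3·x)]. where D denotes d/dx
\left(- 6 x^{2} + x \left(- 2 x^{2} - 3\right) - 3\right) e^{x}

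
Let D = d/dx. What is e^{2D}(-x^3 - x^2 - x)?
- x^{3} - 7 x^{2} - 17 x - 14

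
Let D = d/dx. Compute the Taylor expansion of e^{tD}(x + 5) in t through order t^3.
t + x + 5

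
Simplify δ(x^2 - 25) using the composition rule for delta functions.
\frac{\delta(x - 5) + \delta(x + 5)}{10}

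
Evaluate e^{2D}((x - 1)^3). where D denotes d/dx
x^{3} + 3 x^{2} + 3 x + 1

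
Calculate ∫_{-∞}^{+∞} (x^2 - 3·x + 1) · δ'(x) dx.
3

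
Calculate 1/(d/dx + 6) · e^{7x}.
\frac{e^{7 x}}{13}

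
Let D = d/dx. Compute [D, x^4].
4 x^{3}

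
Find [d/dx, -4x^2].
- 8 x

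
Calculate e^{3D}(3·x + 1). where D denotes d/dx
3 x + 10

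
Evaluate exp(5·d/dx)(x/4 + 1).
\frac{x}{4} + \frac{9}{4}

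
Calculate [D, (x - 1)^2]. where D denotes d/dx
2 x - 2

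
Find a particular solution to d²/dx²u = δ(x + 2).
\frac{|x + 2|}{2}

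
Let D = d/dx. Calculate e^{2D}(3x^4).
3 x^{4} + 24 x^{3} + 72 x^{2} + 96 x + 48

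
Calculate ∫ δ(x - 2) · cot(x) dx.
\cot{\left(2 \right)}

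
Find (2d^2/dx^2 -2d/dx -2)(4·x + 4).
- 8 x - 16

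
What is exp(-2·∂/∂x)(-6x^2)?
- 6 x^{2} + 24 x - 24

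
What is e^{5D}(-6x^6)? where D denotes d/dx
- 6 x^{6} - 180 x^{5} - 2250 x^{4} - 15000 x^{3} - 56250 x^{2} - 112500 x - 93750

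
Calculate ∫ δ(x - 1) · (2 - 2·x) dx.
0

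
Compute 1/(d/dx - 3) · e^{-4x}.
- \frac{e^{- 4 x}}{7}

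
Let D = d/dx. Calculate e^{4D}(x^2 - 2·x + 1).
x^{2} + 6 x + 9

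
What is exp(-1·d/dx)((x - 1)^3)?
x^{3} - 6 x^{2} + 12 x - 8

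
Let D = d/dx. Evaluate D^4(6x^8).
10080 x^{4}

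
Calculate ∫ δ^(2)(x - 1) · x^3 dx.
6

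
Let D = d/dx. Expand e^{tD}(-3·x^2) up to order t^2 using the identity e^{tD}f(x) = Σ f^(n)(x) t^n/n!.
- 3 t^{2} - 6 t x - 3 x^{2}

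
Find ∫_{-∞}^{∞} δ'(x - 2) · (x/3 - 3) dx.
- \frac{1}{3}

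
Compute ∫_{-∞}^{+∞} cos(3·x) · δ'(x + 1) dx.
- 3 \sin{\left(3 \right)}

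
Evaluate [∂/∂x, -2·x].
-2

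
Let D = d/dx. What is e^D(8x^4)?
8 x^{4} + 32 x^{3} + 48 x^{2} + 32 x + 8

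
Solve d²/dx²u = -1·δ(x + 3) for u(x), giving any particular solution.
-\frac{|x + 3|}{2}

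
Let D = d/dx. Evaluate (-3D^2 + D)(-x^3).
3 x \left(6 - x\right)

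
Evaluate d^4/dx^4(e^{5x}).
625 e^{5 x}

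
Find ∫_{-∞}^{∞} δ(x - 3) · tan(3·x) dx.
\tan{\left(9 \right)}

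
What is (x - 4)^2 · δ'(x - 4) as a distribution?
0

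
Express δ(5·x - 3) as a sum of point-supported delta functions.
\frac{\delta(x - 3/5)}{5}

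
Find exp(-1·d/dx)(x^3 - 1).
x^{3} - 3 x^{2} + 3 x - 2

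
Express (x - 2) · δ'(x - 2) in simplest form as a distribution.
-\delta(x - 2)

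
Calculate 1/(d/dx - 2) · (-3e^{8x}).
- \frac{e^{8 x}}{2}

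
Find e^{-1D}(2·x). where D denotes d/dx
2 x - 2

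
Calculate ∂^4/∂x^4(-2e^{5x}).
- 1250 e^{5 x}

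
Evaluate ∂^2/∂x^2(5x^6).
150 x^{4}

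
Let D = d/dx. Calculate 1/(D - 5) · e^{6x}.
e^{6 x}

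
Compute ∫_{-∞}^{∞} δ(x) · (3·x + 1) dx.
1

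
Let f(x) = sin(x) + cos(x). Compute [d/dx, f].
- \sin{\left(x \right)} + \cos{\left(x \right)}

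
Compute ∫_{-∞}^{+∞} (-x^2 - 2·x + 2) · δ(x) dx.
2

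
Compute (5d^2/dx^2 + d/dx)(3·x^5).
15 x^{3} \left(x + 20\right)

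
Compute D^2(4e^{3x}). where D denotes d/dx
36 e^{3 x}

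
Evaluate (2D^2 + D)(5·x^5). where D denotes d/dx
25 x^{3} \left(x + 8\right)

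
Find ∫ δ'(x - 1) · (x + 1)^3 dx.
-12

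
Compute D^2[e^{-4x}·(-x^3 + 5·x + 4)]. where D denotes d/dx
2 \left(- 8 x^{3} + 12 x^{2} + 37 x + 12\right) e^{- 4 x}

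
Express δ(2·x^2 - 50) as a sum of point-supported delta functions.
\frac{\delta(x - 5) + \delta(x + 5)}{20}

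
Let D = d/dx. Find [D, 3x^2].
6 x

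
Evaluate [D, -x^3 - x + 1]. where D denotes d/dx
- 3 x^{2} - 1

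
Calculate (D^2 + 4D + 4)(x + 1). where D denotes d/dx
4 x + 8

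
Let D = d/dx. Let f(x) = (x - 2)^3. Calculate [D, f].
3 \left(x - 2\right)^{2}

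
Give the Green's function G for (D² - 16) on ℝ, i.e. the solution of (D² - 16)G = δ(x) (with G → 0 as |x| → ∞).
-\frac{e^{-4|x|}}{8}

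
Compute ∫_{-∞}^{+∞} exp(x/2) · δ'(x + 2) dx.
- \frac{1}{2 e}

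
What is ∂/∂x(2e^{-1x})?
- 2 e^{- x}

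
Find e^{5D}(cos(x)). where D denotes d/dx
\cos{\left(x + 5 \right)}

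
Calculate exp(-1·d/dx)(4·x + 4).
4 x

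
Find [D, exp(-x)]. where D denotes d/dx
- e^{- x}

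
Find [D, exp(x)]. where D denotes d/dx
e^{x}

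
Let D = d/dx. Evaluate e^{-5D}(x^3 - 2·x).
x^{3} - 15 x^{2} + 73 x - 115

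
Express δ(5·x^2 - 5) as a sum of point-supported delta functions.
\frac{\delta(x - 1) + \delta(x + 1)}{10}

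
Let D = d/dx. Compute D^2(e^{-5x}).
25 e^{- 5 x}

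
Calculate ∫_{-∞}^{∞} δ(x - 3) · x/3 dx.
1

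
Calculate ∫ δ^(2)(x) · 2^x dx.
\log{\left(2 \right)}^{2}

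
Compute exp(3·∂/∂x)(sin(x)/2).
\frac{\sin{\left(x + 3 \right)}}{2}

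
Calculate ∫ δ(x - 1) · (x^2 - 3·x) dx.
-2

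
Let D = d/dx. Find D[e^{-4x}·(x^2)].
2 x \left(1 - 2 x\right) e^{- 4 x}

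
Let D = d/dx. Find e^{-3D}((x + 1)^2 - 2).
x^{2} - 4 x + 2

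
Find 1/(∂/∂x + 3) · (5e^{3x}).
\frac{5 e^{3 x}}{6}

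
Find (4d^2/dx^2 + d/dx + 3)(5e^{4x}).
355 e^{4 x}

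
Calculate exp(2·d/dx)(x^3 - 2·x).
x^{3} + 6 x^{2} + 10 x + 4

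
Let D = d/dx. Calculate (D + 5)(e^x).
6 e^{x}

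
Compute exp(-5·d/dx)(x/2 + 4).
\frac{x}{2} + \frac{3}{2}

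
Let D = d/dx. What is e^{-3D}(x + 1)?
x - 2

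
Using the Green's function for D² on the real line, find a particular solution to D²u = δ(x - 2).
\frac{|x - 2|}{2}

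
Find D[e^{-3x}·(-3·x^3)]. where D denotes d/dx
9 x^{2} \left(x - 1\right) e^{- 3 x}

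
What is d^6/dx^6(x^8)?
20160 x^{2}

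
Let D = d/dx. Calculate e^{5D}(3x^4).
3 x^{4} + 60 x^{3} + 450 x^{2} + 1500 x + 1875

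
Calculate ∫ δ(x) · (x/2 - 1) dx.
-1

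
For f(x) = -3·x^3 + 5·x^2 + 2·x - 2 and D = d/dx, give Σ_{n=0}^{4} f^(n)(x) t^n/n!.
- 3 t^{3} + t^{2} \left(5 - 9 x\right) + t \left(- 9 x^{2} + 10 x + 2\right) - 3 x^{3} + 5 x^{2} + 2 x - 2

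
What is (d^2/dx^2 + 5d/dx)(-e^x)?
- 6 e^{x}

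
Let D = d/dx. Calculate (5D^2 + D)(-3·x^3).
9 x \left(- x - 10\right)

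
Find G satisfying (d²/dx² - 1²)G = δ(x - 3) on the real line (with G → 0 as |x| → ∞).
-\frac{e^{-|x - 3|}}{2}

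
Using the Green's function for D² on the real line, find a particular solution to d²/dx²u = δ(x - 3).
\frac{|x - 3|}{2}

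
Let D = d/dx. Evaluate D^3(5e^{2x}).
40 e^{2 x}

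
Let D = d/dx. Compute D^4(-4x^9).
- 12096 x^{5}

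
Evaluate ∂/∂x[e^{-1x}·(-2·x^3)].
2 x^{2} \left(x - 3\right) e^{- x}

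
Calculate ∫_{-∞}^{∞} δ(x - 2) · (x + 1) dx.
3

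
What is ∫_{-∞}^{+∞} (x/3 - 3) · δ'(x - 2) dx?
- \frac{1}{3}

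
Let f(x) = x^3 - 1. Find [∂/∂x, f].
3 x^{2}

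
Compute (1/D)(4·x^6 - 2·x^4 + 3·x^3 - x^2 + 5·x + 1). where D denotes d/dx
\frac{4 x^{7}}{7} - \frac{2 x^{5}}{5} + \frac{3 x^{4}}{4} - \frac{x^{3}}{3} + \frac{5 x^{2}}{2} + x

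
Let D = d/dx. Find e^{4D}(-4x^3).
- 4 x^{3} - 48 x^{2} - 192 x - 256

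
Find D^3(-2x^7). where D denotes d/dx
- 420 x^{4}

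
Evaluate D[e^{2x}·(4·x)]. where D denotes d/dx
\left(8 x + 4\right) e^{2 x}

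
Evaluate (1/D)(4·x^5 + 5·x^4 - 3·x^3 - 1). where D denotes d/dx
\frac{2 x^{6}}{3} + x^{5} - \frac{3 x^{4}}{4} - x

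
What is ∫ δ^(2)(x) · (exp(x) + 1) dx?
1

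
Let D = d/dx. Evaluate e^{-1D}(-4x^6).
- 4 x^{6} + 24 x^{5} - 60 x^{4} + 80 x^{3} - 60 x^{2} + 24 x - 4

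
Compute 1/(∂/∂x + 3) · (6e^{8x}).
\frac{6 e^{8 x}}{11}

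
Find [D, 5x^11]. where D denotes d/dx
55 x^{10}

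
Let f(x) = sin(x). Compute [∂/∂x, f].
\cos{\left(x \right)}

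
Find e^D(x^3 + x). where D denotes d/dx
x^{3} + 3 x^{2} + 4 x + 2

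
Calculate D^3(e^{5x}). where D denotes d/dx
125 e^{5 x}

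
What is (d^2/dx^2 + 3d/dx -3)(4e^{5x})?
148 e^{5 x}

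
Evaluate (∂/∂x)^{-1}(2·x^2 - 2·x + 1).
\frac{2 x^{3}}{3} - x^{2} + x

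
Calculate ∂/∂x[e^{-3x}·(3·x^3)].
9 x^{2} \left(1 - x\right) e^{- 3 x}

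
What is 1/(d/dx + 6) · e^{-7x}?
- e^{- 7 x}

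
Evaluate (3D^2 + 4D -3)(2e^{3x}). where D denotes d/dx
72 e^{3 x}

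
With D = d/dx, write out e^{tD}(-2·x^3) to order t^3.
- 2 t^{3} - 6 t^{2} x - 6 t x^{2} - 2 x^{3}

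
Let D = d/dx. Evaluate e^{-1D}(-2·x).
2 - 2 x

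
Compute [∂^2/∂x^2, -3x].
-6\frac{d}{dx}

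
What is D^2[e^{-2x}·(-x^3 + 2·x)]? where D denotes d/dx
2 \left(- 2 x^{3} + 6 x^{2} + x - 4\right) e^{- 2 x}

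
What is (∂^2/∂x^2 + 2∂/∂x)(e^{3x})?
15 e^{3 x}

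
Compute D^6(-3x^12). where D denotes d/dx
- 1995840 x^{6}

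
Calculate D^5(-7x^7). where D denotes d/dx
- 17640 x^{2}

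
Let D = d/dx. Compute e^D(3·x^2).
3 x^{2} + 6 x + 3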